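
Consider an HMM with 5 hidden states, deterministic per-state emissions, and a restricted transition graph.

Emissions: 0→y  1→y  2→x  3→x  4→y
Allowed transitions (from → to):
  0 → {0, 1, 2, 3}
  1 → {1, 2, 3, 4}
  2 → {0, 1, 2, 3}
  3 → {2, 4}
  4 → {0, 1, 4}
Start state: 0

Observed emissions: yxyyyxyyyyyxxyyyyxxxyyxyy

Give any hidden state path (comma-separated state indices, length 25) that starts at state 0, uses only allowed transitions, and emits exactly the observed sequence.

0,3,4,4,0,2,0,1,1,4,0,2,3,4,4,0,0,3,2,3,4,0,3,4,1

  0: obs=y cand={0,1,4} pick 0 [start]
  1: obs=x cand={2,3} pick 3 [0->3 ok]
  2: obs=y cand={0,1,4} pick 4 [3->4 ok]
  3: obs=y cand={0,1,4} pick 4 [4->4 ok]
  4: obs=y cand={0,1,4} pick 0 [4->0 ok]
  5: obs=x cand={2,3} pick 2 [0->2 ok]
  6: obs=y cand={0,1,4} pick 0 [2->0 ok]
  7: obs=y cand={0,1,4} pick 1 [0->1 ok]
  8: obs=y cand={0,1,4} pick 1 [1->1 ok]
  9: obs=y cand={0,1,4} pick 4 [1->4 ok]
  10: obs=y cand={0,1,4} pick 0 [4->0 ok]
  11: obs=x cand={2,3} pick 2 [0->2 ok]
  12: obs=x cand={2,3} pick 3 [2->3 ok]
  13: obs=y cand={0,1,4} pick 4 [3->4 ok]
  14: obs=y cand={0,1,4} pick 4 [4->4 ok]
  15: obs=y cand={0,1,4} pick 0 [4->0 ok]
  16: obs=y cand={0,1,4} pick 0 [0->0 ok]
  17: obs=x cand={2,3} pick 3 [0->3 ok]
  18: obs=x cand={2,3} pick 2 [3->2 ok]
  19: obs=x cand={2,3} pick 3 [2->3 ok]
  20: obs=y cand={0,1,4} pick 4 [3->4 ok]
  21: obs=y cand={0,1,4} pick 0 [4->0 ok]
  22: obs=x cand={2,3} pick 3 [0->3 ok]
  23: obs=y cand={0,1,4} pick 4 [3->4 ok]
  24: obs=y cand={0,1,4} pick 1 [4->1 ok]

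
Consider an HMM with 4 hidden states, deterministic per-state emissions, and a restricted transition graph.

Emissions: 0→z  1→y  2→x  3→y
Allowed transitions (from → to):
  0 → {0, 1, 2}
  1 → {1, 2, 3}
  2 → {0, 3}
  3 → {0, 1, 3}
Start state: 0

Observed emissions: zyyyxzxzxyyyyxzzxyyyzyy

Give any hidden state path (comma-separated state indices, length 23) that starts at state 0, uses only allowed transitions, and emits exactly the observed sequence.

  [0] z  {0}  => 0  start
  [1] y  {1,3}  => 1  0->1 ok
  [2] y  {1,3}  => 3  1->3 ok
  [3] y  {1,3}  => 1  3->1 ok
  [4] x  {2}  => 2  1->2 ok
  [5] z  {0}  => 0  2->0 ok
  [6] x  {2}  => 2  0->2 ok
  [7] z  {0}  => 0  2->0 ok
  [8] x  {2}  => 2  0->2 ok
  [9] y  {1,3}  => 3  2->3 ok
  [10] y  {1,3}  => 1  3->1 ok
  [11] y  {1,3}  => 3  1->3 ok
  [12] y  {1,3}  => 1  3->1 ok
  [13] x  {2}  => 2  1->2 ok
  [14] z  {0}  => 0  2->0 ok
  [15] z  {0}  => 0  0->0 ok
  [16] x  {2}  => 2  0->2 ok
  [17] y  {1,3}  => 3  2->3 ok
  [18] y  {1,3}  => 3  3->3 ok
  [19] y  {1,3}  => 3  3->3 ok
  [20] z  {0}  => 0  3->0 ok
  [21] y  {1,3}  => 1  0->1 ok
  [22] y  {1,3}  => 3  1->3 ok

0,1,3,1,2,0,2,0,2,3,1,3,1,2,0,0,2,3,3,3,0,1,3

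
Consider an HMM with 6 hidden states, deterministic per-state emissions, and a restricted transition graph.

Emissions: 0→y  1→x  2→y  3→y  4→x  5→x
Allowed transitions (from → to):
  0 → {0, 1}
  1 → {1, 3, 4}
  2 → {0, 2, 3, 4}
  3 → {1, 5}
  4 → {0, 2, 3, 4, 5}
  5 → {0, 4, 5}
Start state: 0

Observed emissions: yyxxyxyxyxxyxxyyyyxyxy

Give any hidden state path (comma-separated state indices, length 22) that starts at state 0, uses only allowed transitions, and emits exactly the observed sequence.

  pos 0: y in {0,2,3}, choose 0; start
  pos 1: y in {0,2,3}, choose 0; 0->0 ok
  pos 2: x in {1,4,5}, choose 1; 0->1 ok
  pos 3: x in {1,4,5}, choose 1; 1->1 ok
  pos 4: y in {0,2,3}, choose 3; 1->3 ok
  pos 5: x in {1,4,5}, choose 1; 3->1 ok
  pos 6: y in {0,2,3}, choose 3; 1->3 ok
  pos 7: x in {1,4,5}, choose 1; 3->1 ok
  pos 8: y in {0,2,3}, choose 3; 1->3 ok
  pos 9: x in {1,4,5}, choose 1; 3->1 ok
  pos 10: x in {1,4,5}, choose 4; 1->4 ok
  pos 11: y in {0,2,3}, choose 3; 4->3 ok
  pos 12: x in {1,4,5}, choose 5; 3->5 ok
  pos 13: x in {1,4,5}, choose 4; 5->4 ok
  pos 14: y in {0,2,3}, choose 2; 4->2 ok
  pos 15: y in {0,2,3}, choose 2; 2->2 ok
  pos 16: y in {0,2,3}, choose 2; 2->2 ok
  pos 17: y in {0,2,3}, choose 3; 2->3 ok
  pos 18: x in {1,4,5}, choose 1; 3->1 ok
  pos 19: y in {0,2,3}, choose 3; 1->3 ok
  pos 20: x in {1,4,5}, choose 5; 3->5 ok
  pos 21: y in {0,2,3}, choose 0; 5->0 ok

0,0,1,1,3,1,3,1,3,1,4,3,5,4,2,2,2,3,1,3,5,0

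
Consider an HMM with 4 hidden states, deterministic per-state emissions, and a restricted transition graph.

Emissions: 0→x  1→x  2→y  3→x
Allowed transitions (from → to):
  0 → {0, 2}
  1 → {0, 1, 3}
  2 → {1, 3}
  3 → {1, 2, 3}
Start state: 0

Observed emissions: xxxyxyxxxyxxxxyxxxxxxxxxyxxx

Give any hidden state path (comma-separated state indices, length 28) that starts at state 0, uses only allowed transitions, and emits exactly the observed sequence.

0,0,0,2,3,2,1,0,0,2,1,3,3,3,2,3,1,1,1,1,1,3,1,0,2,1,0,0

  t0 'x' -> {0,1,3}, take 0 (start)
  t1 'x' -> {0,1,3}, take 0 (0->0 ok)
  t2 'x' -> {0,1,3}, take 0 (0->0 ok)
  t3 'y' -> {2}, take 2 (0->2 ok)
  t4 'x' -> {0,1,3}, take 3 (2->3 ok)
  t5 'y' -> {2}, take 2 (3->2 ok)
  t6 'x' -> {0,1,3}, take 1 (2->1 ok)
  t7 'x' -> {0,1,3}, take 0 (1->0 ok)
  t8 'x' -> {0,1,3}, take 0 (0->0 ok)
  t9 'y' -> {2}, take 2 (0->2 ok)
  t10 'x' -> {0,1,3}, take 1 (2->1 ok)
  t11 'x' -> {0,1,3}, take 3 (1->3 ok)
  t12 'x' -> {0,1,3}, take 3 (3->3 ok)
  t13 'x' -> {0,1,3}, take 3 (3->3 ok)
  t14 'y' -> {2}, take 2 (3->2 ok)
  t15 'x' -> {0,1,3}, take 3 (2->3 ok)
  t16 'x' -> {0,1,3}, take 1 (3->1 ok)
  t17 'x' -> {0,1,3}, take 1 (1->1 ok)
  t18 'x' -> {0,1,3}, take 1 (1->1 ok)
  t19 'x' -> {0,1,3}, take 1 (1->1 ok)
  t20 'x' -> {0,1,3}, take 1 (1->1 ok)
  t21 'x' -> {0,1,3}, take 3 (1->3 ok)
  t22 'x' -> {0,1,3}, take 1 (3->1 ok)
  t23 'x' -> {0,1,3}, take 0 (1->0 ok)
  t24 'y' -> {2}, take 2 (0->2 ok)
  t25 'x' -> {0,1,3}, take 1 (2->1 ok)
  t26 'x' -> {0,1,3}, take 0 (1->0 ok)
  t27 'x' -> {0,1,3}, take 0 (0->0 ok)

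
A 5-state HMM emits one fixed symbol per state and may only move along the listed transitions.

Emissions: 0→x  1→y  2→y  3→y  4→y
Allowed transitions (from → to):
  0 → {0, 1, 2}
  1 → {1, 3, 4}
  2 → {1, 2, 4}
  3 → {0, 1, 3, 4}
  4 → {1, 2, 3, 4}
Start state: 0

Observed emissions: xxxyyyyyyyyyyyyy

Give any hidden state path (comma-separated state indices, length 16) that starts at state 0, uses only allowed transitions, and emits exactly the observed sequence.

0,0,0,1,3,3,4,1,4,1,1,3,4,3,4,2

  pos 0: x in {0}, choose 0; start
  pos 1: x in {0}, choose 0; 0->0 ok
  pos 2: x in {0}, choose 0; 0->0 ok
  pos 3: y in {1,2,3,4}, choose 1; 0->1 ok
  pos 4: y in {1,2,3,4}, choose 3; 1->3 ok
  pos 5: y in {1,2,3,4}, choose 3; 3->3 ok
  pos 6: y in {1,2,3,4}, choose 4; 3->4 ok
  pos 7: y in {1,2,3,4}, choose 1; 4->1 ok
  pos 8: y in {1,2,3,4}, choose 4; 1->4 ok
  pos 9: y in {1,2,3,4}, choose 1; 4->1 ok
  pos 10: y in {1,2,3,4}, choose 1; 1->1 ok
  pos 11: y in {1,2,3,4}, choose 3; 1->3 ok
  pos 12: y in {1,2,3,4}, choose 4; 3->4 ok
  pos 13: y in {1,2,3,4}, choose 3; 4->3 ok
  pos 14: y in {1,2,3,4}, choose 4; 3->4 ok
  pos 15: y in {1,2,3,4}, choose 2; 4->2 ok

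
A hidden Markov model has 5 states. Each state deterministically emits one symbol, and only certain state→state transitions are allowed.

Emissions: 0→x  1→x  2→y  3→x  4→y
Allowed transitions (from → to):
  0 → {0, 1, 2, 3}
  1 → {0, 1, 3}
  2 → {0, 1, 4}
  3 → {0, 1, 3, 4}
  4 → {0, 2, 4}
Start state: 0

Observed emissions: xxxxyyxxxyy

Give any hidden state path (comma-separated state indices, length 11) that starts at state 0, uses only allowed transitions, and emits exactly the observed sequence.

0,0,3,3,4,4,0,0,3,4,4

  pos 0: x in {0,1,3}, choose 0; start
  pos 1: x in {0,1,3}, choose 0; 0->0 ok
  pos 2: x in {0,1,3}, choose 3; 0->3 ok
  pos 3: x in {0,1,3}, choose 3; 3->3 ok
  pos 4: y in {2,4}, choose 4; 3->4 ok
  pos 5: y in {2,4}, choose 4; 4->4 ok
  pos 6: x in {0,1,3}, choose 0; 4->0 ok
  pos 7: x in {0,1,3}, choose 0; 0->0 ok
  pos 8: x in {0,1,3}, choose 3; 0->3 ok
  pos 9: y in {2,4}, choose 4; 3->4 ok
  pos 10: y in {2,4}, choose 4; 4->4 ok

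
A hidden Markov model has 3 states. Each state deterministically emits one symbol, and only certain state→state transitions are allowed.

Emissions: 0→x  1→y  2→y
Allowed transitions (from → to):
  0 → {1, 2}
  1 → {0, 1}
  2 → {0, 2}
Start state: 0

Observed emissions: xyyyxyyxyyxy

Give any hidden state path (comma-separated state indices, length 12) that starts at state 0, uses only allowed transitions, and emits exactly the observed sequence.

0,1,1,1,0,2,2,0,2,2,0,1

  [0] x  {0}  => 0  start
  [1] y  {1,2}  => 1  0->1 ok
  [2] y  {1,2}  => 1  1->1 ok
  [3] y  {1,2}  => 1  1->1 ok
  [4] x  {0}  => 0  1->0 ok
  [5] y  {1,2}  => 2  0->2 ok
  [6] y  {1,2}  => 2  2->2 ok
  [7] x  {0}  => 0  2->0 ok
  [8] y  {1,2}  => 2  0->2 ok
  [9] y  {1,2}  => 2  2->2 ok
  [10] x  {0}  => 0  2->0 ok
  [11] y  {1,2}  => 1  0->1 ok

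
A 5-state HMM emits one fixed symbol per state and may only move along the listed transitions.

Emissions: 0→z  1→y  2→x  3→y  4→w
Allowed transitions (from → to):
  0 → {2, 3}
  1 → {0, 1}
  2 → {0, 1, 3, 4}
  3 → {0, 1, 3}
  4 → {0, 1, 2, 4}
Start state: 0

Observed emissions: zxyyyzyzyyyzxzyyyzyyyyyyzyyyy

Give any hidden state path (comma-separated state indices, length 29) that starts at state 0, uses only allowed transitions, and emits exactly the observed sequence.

  0: obs=z cand={0} pick 0 [start]
  1: obs=x cand={2} pick 2 [0->2 ok]
  2: obs=y cand={1,3} pick 1 [2->1 ok]
  3: obs=y cand={1,3} pick 1 [1->1 ok]
  4: obs=y cand={1,3} pick 1 [1->1 ok]
  5: obs=z cand={0} pick 0 [1->0 ok]
  6: obs=y cand={1,3} pick 3 [0->3 ok]
  7: obs=z cand={0} pick 0 [3->0 ok]
  8: obs=y cand={1,3} pick 3 [0->3 ok]
  9: obs=y cand={1,3} pick 1 [3->1 ok]
  10: obs=y cand={1,3} pick 1 [1->1 ok]
  11: obs=z cand={0} pick 0 [1->0 ok]
  12: obs=x cand={2} pick 2 [0->2 ok]
  13: obs=z cand={0} pick 0 [2->0 ok]
  14: obs=y cand={1,3} pick 3 [0->3 ok]
  15: obs=y cand={1,3} pick 3 [3->3 ok]
  16: obs=y cand={1,3} pick 1 [3->1 ok]
  17: obs=z cand={0} pick 0 [1->0 ok]
  18: obs=y cand={1,3} pick 3 [0->3 ok]
  19: obs=y cand={1,3} pick 3 [3->3 ok]
  20: obs=y cand={1,3} pick 3 [3->3 ok]
  21: obs=y cand={1,3} pick 3 [3->3 ok]
  22: obs=y cand={1,3} pick 3 [3->3 ok]
  23: obs=y cand={1,3} pick 1 [3->1 ok]
  24: obs=z cand={0} pick 0 [1->0 ok]
  25: obs=y cand={1,3} pick 3 [0->3 ok]
  26: obs=y cand={1,3} pick 1 [3->1 ok]
  27: obs=y cand={1,3} pick 1 [1->1 ok]
  28: obs=y cand={1,3} pick 1 [1->1 ok]

0,2,1,1,1,0,3,0,3,1,1,0,2,0,3,3,1,0,3,3,3,3,3,1,0,3,1,1,1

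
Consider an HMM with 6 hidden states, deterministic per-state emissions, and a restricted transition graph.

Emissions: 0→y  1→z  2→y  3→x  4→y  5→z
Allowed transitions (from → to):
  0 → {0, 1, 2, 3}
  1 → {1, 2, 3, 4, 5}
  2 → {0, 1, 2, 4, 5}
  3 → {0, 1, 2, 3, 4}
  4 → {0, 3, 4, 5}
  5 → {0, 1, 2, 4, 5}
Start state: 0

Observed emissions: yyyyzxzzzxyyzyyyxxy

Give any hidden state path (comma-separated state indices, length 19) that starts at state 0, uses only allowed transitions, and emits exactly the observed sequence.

0,0,0,2,1,3,1,1,1,3,2,4,5,4,4,0,3,3,4

  t0 'y' -> {0,2,4}, take 0 (start)
  t1 'y' -> {0,2,4}, take 0 (0->0 ok)
  t2 'y' -> {0,2,4}, take 0 (0->0 ok)
  t3 'y' -> {0,2,4}, take 2 (0->2 ok)
  t4 'z' -> {1,5}, take 1 (2->1 ok)
  t5 'x' -> {3}, take 3 (1->3 ok)
  t6 'z' -> {1,5}, take 1 (3->1 ok)
  t7 'z' -> {1,5}, take 1 (1->1 ok)
  t8 'z' -> {1,5}, take 1 (1->1 ok)
  t9 'x' -> {3}, take 3 (1->3 ok)
  t10 'y' -> {0,2,4}, take 2 (3->2 ok)
  t11 'y' -> {0,2,4}, take 4 (2->4 ok)
  t12 'z' -> {1,5}, take 5 (4->5 ok)
  t13 'y' -> {0,2,4}, take 4 (5->4 ok)
  t14 'y' -> {0,2,4}, take 4 (4->4 ok)
  t15 'y' -> {0,2,4}, take 0 (4->0 ok)
  t16 'x' -> {3}, take 3 (0->3 ok)
  t17 'x' -> {3}, take 3 (3->3 ok)
  t18 'y' -> {0,2,4}, take 4 (3->4 ok)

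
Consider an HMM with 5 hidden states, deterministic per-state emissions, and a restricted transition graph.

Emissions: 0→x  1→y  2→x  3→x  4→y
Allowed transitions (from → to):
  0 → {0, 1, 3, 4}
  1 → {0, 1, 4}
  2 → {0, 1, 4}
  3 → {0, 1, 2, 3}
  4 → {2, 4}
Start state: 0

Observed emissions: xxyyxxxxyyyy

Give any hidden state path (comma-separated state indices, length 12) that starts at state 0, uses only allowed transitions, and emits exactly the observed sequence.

0,0,4,4,2,0,3,3,1,1,1,1

  t0 'x' -> {0,2,3}, take 0 (start)
  t1 'x' -> {0,2,3}, take 0 (0->0 ok)
  t2 'y' -> {1,4}, take 4 (0->4 ok)
  t3 'y' -> {1,4}, take 4 (4->4 ok)
  t4 'x' -> {0,2,3}, take 2 (4->2 ok)
  t5 'x' -> {0,2,3}, take 0 (2->0 ok)
  t6 'x' -> {0,2,3}, take 3 (0->3 ok)
  t7 'x' -> {0,2,3}, take 3 (3->3 ok)
  t8 'y' -> {1,4}, take 1 (3->1 ok)
  t9 'y' -> {1,4}, take 1 (1->1 ok)
  t10 'y' -> {1,4}, take 1 (1->1 ok)
  t11 'y' -> {1,4}, take 1 (1->1 ok)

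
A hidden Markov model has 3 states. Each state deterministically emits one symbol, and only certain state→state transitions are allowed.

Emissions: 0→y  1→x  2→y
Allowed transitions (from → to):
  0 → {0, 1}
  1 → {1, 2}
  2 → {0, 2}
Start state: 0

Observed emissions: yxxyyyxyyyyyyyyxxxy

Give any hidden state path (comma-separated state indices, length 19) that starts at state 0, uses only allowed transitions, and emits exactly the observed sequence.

  [0] y  {0,2}  => 0  start
  [1] x  {1}  => 1  0->1 ok
  [2] x  {1}  => 1  1->1 ok
  [3] y  {0,2}  => 2  1->2 ok
  [4] y  {0,2}  => 0  2->0 ok
  [5] y  {0,2}  => 0  0->0 ok
  [6] x  {1}  => 1  0->1 ok
  [7] y  {0,2}  => 2  1->2 ok
  [8] y  {0,2}  => 2  2->2 ok
  [9] y  {0,2}  => 2  2->2 ok
  [10] y  {0,2}  => 2  2->2 ok
  [11] y  {0,2}  => 2  2->2 ok
  [12] y  {0,2}  => 0  2->0 ok
  [13] y  {0,2}  => 0  0->0 ok
  [14] y  {0,2}  => 0  0->0 ok
  [15] x  {1}  => 1  0->1 ok
  [16] x  {1}  => 1  1->1 ok
  [17] x  {1}  => 1  1->1 ok
  [18] y  {0,2}  => 2  1->2 ok

0,1,1,2,0,0,1,2,2,2,2,2,0,0,0,1,1,1,2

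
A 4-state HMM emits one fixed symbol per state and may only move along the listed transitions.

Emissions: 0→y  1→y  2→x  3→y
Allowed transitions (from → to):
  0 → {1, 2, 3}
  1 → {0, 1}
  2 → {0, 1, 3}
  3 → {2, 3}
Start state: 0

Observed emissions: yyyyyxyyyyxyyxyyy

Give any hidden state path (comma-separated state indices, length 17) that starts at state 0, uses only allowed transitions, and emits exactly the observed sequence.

  t0 'y' -> {0,1,3}, take 0 (start)
  t1 'y' -> {0,1,3}, take 3 (0->3 ok)
  t2 'y' -> {0,1,3}, take 3 (3->3 ok)
  t3 'y' -> {0,1,3}, take 3 (3->3 ok)
  t4 'y' -> {0,1,3}, take 3 (3->3 ok)
  t5 'x' -> {2}, take 2 (3->2 ok)
  t6 'y' -> {0,1,3}, take 1 (2->1 ok)
  t7 'y' -> {0,1,3}, take 1 (1->1 ok)
  t8 'y' -> {0,1,3}, take 0 (1->0 ok)
  t9 'y' -> {0,1,3}, take 3 (0->3 ok)
  t10 'x' -> {2}, take 2 (3->2 ok)
  t11 'y' -> {0,1,3}, take 0 (2->0 ok)
  t12 'y' -> {0,1,3}, take 3 (0->3 ok)
  t13 'x' -> {2}, take 2 (3->2 ok)
  t14 'y' -> {0,1,3}, take 1 (2->1 ok)
  t15 'y' -> {0,1,3}, take 1 (1->1 ok)
  t16 'y' -> {0,1,3}, take 0 (1->0 ok)

0,3,3,3,3,2,1,1,0,3,2,0,3,2,1,1,0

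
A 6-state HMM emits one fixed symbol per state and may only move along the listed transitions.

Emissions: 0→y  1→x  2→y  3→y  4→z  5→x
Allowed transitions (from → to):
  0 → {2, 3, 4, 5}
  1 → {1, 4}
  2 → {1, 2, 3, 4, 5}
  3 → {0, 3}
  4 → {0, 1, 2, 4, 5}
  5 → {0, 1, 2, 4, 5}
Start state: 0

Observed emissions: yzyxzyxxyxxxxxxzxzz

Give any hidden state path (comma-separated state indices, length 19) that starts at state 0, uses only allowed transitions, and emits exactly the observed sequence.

  [0] y  {0,2,3}  => 0  start
  [1] z  {4}  => 4  0->4 ok
  [2] y  {0,2,3}  => 2  4->2 ok
  [3] x  {1,5}  => 1  2->1 ok
  [4] z  {4}  => 4  1->4 ok
  [5] y  {0,2,3}  => 0  4->0 ok
  [6] x  {1,5}  => 5  0->5 ok
  [7] x  {1,5}  => 5  5->5 ok
  [8] y  {0,2,3}  => 0  5->0 ok
  [9] x  {1,5}  => 5  0->5 ok
  [10] x  {1,5}  => 5  5->5 ok
  [11] x  {1,5}  => 1  5->1 ok
  [12] x  {1,5}  => 1  1->1 ok
  [13] x  {1,5}  => 1  1->1 ok
  [14] x  {1,5}  => 1  1->1 ok
  [15] z  {4}  => 4  1->4 ok
  [16] x  {1,5}  => 5  4->5 ok
  [17] z  {4}  => 4  5->4 ok
  [18] z  {4}  => 4  4->4 ok

0,4,2,1,4,0,5,5,0,5,5,1,1,1,1,4,5,4,4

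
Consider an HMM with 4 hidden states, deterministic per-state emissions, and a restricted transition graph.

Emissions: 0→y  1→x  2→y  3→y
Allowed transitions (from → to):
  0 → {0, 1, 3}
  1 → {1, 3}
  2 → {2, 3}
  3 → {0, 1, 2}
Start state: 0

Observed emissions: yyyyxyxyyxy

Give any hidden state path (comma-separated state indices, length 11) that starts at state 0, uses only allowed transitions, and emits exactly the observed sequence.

  0: obs=y cand={0,2,3} pick 0 [start]
  1: obs=y cand={0,2,3} pick 3 [0->3 ok]
  2: obs=y cand={0,2,3} pick 0 [3->0 ok]
  3: obs=y cand={0,2,3} pick 0 [0->0 ok]
  4: obs=x cand={1} pick 1 [0->1 ok]
  5: obs=y cand={0,2,3} pick 3 [1->3 ok]
  6: obs=x cand={1} pick 1 [3->1 ok]
  7: obs=y cand={0,2,3} pick 3 [1->3 ok]
  8: obs=y cand={0,2,3} pick 0 [3->0 ok]
  9: obs=x cand={1} pick 1 [0->1 ok]
  10: obs=y cand={0,2,3} pick 3 [1->3 ok]

0,3,0,0,1,3,1,3,0,1,3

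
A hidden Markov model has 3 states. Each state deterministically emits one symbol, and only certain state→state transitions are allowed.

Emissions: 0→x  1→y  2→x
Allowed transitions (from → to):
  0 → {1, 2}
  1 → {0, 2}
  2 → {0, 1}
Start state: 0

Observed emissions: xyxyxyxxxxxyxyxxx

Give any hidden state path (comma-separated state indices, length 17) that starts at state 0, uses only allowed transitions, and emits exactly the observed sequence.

  [0] x  {0,2}  => 0  start
  [1] y  {1}  => 1  0->1 ok
  [2] x  {0,2}  => 2  1->2 ok
  [3] y  {1}  => 1  2->1 ok
  [4] x  {0,2}  => 0  1->0 ok
  [5] y  {1}  => 1  0->1 ok
  [6] x  {0,2}  => 2  1->2 ok
  [7] x  {0,2}  => 0  2->0 ok
  [8] x  {0,2}  => 2  0->2 ok
  [9] x  {0,2}  => 0  2->0 ok
  [10] x  {0,2}  => 2  0->2 ok
  [11] y  {1}  => 1  2->1 ok
  [12] x  {0,2}  => 2  1->2 ok
  [13] y  {1}  => 1  2->1 ok
  [14] x  {0,2}  => 2  1->2 ok
  [15] x  {0,2}  => 0  2->0 ok
  [16] x  {0,2}  => 2  0->2 ok

0,1,2,1,0,1,2,0,2,0,2,1,2,1,2,0,2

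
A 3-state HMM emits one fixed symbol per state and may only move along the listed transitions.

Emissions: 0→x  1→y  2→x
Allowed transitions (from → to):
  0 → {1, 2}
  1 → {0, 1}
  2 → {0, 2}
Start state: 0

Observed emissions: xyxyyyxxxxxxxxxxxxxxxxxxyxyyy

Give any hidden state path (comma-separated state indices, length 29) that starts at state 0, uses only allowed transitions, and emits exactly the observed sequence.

  [0] x  {0,2}  => 0  start
  [1] y  {1}  => 1  0->1 ok
  [2] x  {0,2}  => 0  1->0 ok
  [3] y  {1}  => 1  0->1 ok
  [4] y  {1}  => 1  1->1 ok
  [5] y  {1}  => 1  1->1 ok
  [6] x  {0,2}  => 0  1->0 ok
  [7] x  {0,2}  => 2  0->2 ok
  [8] x  {0,2}  => 2  2->2 ok
  [9] x  {0,2}  => 0  2->0 ok
  [10] x  {0,2}  => 2  0->2 ok
  [11] x  {0,2}  => 2  2->2 ok
  [12] x  {0,2}  => 0  2->0 ok
  [13] x  {0,2}  => 2  0->2 ok
  [14] x  {0,2}  => 0  2->0 ok
  [15] x  {0,2}  => 2  0->2 ok
  [16] x  {0,2}  => 0  2->0 ok
  [17] x  {0,2}  => 2  0->2 ok
  [18] x  {0,2}  => 0  2->0 ok
  [19] x  {0,2}  => 2  0->2 ok
  [20] x  {0,2}  => 0  2->0 ok
  [21] x  {0,2}  => 2  0->2 ok
  [22] x  {0,2}  => 2  2->2 ok
  [23] x  {0,2}  => 0  2->0 ok
  [24] y  {1}  => 1  0->1 ok
  [25] x  {0,2}  => 0  1->0 ok
  [26] y  {1}  => 1  0->1 ok
  [27] y  {1}  => 1  1->1 ok
  [28] y  {1}  => 1  1->1 ok

0,1,0,1,1,1,0,2,2,0,2,2,0,2,0,2,0,2,0,2,0,2,2,0,1,0,1,1,1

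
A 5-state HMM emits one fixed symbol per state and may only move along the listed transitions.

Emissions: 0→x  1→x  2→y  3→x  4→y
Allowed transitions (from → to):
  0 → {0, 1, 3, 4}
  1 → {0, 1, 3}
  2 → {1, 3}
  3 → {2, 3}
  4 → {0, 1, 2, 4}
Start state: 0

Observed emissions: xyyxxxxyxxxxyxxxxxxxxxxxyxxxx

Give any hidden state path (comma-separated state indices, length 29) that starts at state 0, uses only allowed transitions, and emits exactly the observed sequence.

  pos 0: x in {0,1,3}, choose 0; start
  pos 1: y in {2,4}, choose 4; 0->4 ok
  pos 2: y in {2,4}, choose 4; 4->4 ok
  pos 3: x in {0,1,3}, choose 1; 4->1 ok
  pos 4: x in {0,1,3}, choose 1; 1->1 ok
  pos 5: x in {0,1,3}, choose 1; 1->1 ok
  pos 6: x in {0,1,3}, choose 3; 1->3 ok
  pos 7: y in {2,4}, choose 2; 3->2 ok
  pos 8: x in {0,1,3}, choose 1; 2->1 ok
  pos 9: x in {0,1,3}, choose 1; 1->1 ok
  pos 10: x in {0,1,3}, choose 3; 1->3 ok
  pos 11: x in {0,1,3}, choose 3; 3->3 ok
  pos 12: y in {2,4}, choose 2; 3->2 ok
  pos 13: x in {0,1,3}, choose 1; 2->1 ok
  pos 14: x in {0,1,3}, choose 1; 1->1 ok
  pos 15: x in {0,1,3}, choose 1; 1->1 ok
  pos 16: x in {0,1,3}, choose 1; 1->1 ok
  pos 17: x in {0,1,3}, choose 3; 1->3 ok
  pos 18: x in {0,1,3}, choose 3; 3->3 ok
  pos 19: x in {0,1,3}, choose 3; 3->3 ok
  pos 20: x in {0,1,3}, choose 3; 3->3 ok
  pos 21: x in {0,1,3}, choose 3; 3->3 ok
  pos 22: x in {0,1,3}, choose 3; 3->3 ok
  pos 23: x in {0,1,3}, choose 3; 3->3 ok
  pos 24: y in {2,4}, choose 2; 3->2 ok
  pos 25: x in {0,1,3}, choose 1; 2->1 ok
  pos 26: x in {0,1,3}, choose 3; 1->3 ok
  pos 27: x in {0,1,3}, choose 3; 3->3 ok
  pos 28: x in {0,1,3}, choose 3; 3->3 ok

0,4,4,1,1,1,3,2,1,1,3,3,2,1,1,1,1,3,3,3,3,3,3,3,2,1,3,3,3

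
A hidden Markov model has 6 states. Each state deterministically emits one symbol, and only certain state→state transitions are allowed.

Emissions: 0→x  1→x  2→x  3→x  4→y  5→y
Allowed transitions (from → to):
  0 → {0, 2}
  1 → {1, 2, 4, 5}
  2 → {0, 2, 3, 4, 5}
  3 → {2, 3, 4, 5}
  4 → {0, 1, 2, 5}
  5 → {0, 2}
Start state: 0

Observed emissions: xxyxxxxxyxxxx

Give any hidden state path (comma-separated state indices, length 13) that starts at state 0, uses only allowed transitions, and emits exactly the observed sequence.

  [0] x  {0,1,2,3}  => 0  start
  [1] x  {0,1,2,3}  => 2  0->2 ok
  [2] y  {4,5}  => 5  2->5 ok
  [3] x  {0,1,2,3}  => 0  5->0 ok
  [4] x  {0,1,2,3}  => 0  0->0 ok
  [5] x  {0,1,2,3}  => 2  0->2 ok
  [6] x  {0,1,2,3}  => 2  2->2 ok
  [7] x  {0,1,2,3}  => 2  2->2 ok
  [8] y  {4,5}  => 5  2->5 ok
  [9] x  {0,1,2,3}  => 0  5->0 ok
  [10] x  {0,1,2,3}  => 2  0->2 ok
  [11] x  {0,1,2,3}  => 0  2->0 ok
  [12] x  {0,1,2,3}  => 0  0->0 ok

0,2,5,0,0,2,2,2,5,0,2,0,0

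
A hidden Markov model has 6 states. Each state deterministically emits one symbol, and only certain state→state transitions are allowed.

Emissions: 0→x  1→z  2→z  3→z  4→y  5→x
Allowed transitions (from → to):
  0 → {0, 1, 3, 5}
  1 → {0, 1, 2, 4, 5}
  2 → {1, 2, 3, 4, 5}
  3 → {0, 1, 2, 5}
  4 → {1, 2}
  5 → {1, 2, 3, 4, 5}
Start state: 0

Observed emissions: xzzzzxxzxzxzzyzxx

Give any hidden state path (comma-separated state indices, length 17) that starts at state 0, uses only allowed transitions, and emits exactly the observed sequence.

  [0] x  {0,5}  => 0  start
  [1] z  {1,2,3}  => 1  0->1 ok
  [2] z  {1,2,3}  => 1  1->1 ok
  [3] z  {1,2,3}  => 1  1->1 ok
  [4] z  {1,2,3}  => 1  1->1 ok
  [5] x  {0,5}  => 5  1->5 ok
  [6] x  {0,5}  => 5  5->5 ok
  [7] z  {1,2,3}  => 1  5->1 ok
  [8] x  {0,5}  => 0  1->0 ok
  [9] z  {1,2,3}  => 3  0->3 ok
  [10] x  {0,5}  => 5  3->5 ok
  [11] z  {1,2,3}  => 1  5->1 ok
  [12] z  {1,2,3}  => 2  1->2 ok
  [13] y  {4}  => 4  2->4 ok
  [14] z  {1,2,3}  => 1  4->1 ok
  [15] x  {0,5}  => 0  1->0 ok
  [16] x  {0,5}  => 5  0->5 ok

0,1,1,1,1,5,5,1,0,3,5,1,2,4,1,0,5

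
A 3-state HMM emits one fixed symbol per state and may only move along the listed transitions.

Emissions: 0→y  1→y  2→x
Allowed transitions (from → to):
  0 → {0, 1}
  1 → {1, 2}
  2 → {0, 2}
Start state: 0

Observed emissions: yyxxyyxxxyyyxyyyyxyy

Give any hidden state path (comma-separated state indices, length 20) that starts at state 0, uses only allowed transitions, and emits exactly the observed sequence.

  0: obs=y cand={0,1} pick 0 [start]
  1: obs=y cand={0,1} pick 1 [0->1 ok]
  2: obs=x cand={2} pick 2 [1->2 ok]
  3: obs=x cand={2} pick 2 [2->2 ok]
  4: obs=y cand={0,1} pick 0 [2->0 ok]
  5: obs=y cand={0,1} pick 1 [0->1 ok]
  6: obs=x cand={2} pick 2 [1->2 ok]
  7: obs=x cand={2} pick 2 [2->2 ok]
  8: obs=x cand={2} pick 2 [2->2 ok]
  9: obs=y cand={0,1} pick 0 [2->0 ok]
  10: obs=y cand={0,1} pick 0 [0->0 ok]
  11: obs=y cand={0,1} pick 1 [0->1 ok]
  12: obs=x cand={2} pick 2 [1->2 ok]
  13: obs=y cand={0,1} pick 0 [2->0 ok]
  14: obs=y cand={0,1} pick 0 [0->0 ok]
  15: obs=y cand={0,1} pick 0 [0->0 ok]
  16: obs=y cand={0,1} pick 1 [0->1 ok]
  17: obs=x cand={2} pick 2 [1->2 ok]
  18: obs=y cand={0,1} pick 0 [2->0 ok]
  19: obs=y cand={0,1} pick 1 [0->1 ok]

0,1,2,2,0,1,2,2,2,0,0,1,2,0,0,0,1,2,0,1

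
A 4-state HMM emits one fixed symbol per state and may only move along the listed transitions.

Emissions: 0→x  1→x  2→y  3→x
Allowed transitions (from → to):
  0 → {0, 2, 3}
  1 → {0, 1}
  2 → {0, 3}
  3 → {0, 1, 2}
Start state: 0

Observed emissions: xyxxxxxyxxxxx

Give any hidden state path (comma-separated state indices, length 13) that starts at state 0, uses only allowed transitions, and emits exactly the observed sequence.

  0: obs=x cand={0,1,3} pick 0 [start]
  1: obs=y cand={2} pick 2 [0->2 ok]
  2: obs=x cand={0,1,3} pick 0 [2->0 ok]
  3: obs=x cand={0,1,3} pick 0 [0->0 ok]
  4: obs=x cand={0,1,3} pick 3 [0->3 ok]
  5: obs=x cand={0,1,3} pick 1 [3->1 ok]
  6: obs=x cand={0,1,3} pick 0 [1->0 ok]
  7: obs=y cand={2} pick 2 [0->2 ok]
  8: obs=x cand={0,1,3} pick 3 [2->3 ok]
  9: obs=x cand={0,1,3} pick 1 [3->1 ok]
  10: obs=x cand={0,1,3} pick 1 [1->1 ok]
  11: obs=x cand={0,1,3} pick 0 [1->0 ok]
  12: obs=x cand={0,1,3} pick 0 [0->0 ok]

0,2,0,0,3,1,0,2,3,1,1,0,0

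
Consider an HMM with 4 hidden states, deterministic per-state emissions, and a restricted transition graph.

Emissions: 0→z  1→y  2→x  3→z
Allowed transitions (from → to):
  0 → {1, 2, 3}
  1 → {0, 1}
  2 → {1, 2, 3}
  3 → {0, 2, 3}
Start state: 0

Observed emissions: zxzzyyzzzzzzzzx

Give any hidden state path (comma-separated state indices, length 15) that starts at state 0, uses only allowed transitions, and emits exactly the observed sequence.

  pos 0: z in {0,3}, choose 0; start
  pos 1: x in {2}, choose 2; 0->2 ok
  pos 2: z in {0,3}, choose 3; 2->3 ok
  pos 3: z in {0,3}, choose 0; 3->0 ok
  pos 4: y in {1}, choose 1; 0->1 ok
  pos 5: y in {1}, choose 1; 1->1 ok
  pos 6: z in {0,3}, choose 0; 1->0 ok
  pos 7: z in {0,3}, choose 3; 0->3 ok
  pos 8: z in {0,3}, choose 3; 3->3 ok
  pos 9: z in {0,3}, choose 0; 3->0 ok
  pos 10: z in {0,3}, choose 3; 0->3 ok
  pos 11: z in {0,3}, choose 0; 3->0 ok
  pos 12: z in {0,3}, choose 3; 0->3 ok
  pos 13: z in {0,3}, choose 0; 3->0 ok
  pos 14: x in {2}, choose 2; 0->2 ok

0,2,3,0,1,1,0,3,3,0,3,0,3,0,2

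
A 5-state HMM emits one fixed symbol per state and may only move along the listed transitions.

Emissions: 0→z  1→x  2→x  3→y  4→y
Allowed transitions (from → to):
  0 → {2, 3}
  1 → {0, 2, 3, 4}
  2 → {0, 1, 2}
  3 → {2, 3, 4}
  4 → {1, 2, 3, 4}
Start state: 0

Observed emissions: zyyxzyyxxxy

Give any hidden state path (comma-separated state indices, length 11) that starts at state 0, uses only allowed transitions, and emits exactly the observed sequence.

  pos 0: z in {0}, choose 0; start
  pos 1: y in {3,4}, choose 3; 0->3 ok
  pos 2: y in {3,4}, choose 4; 3->4 ok
  pos 3: x in {1,2}, choose 1; 4->1 ok
  pos 4: z in {0}, choose 0; 1->0 ok
  pos 5: y in {3,4}, choose 3; 0->3 ok
  pos 6: y in {3,4}, choose 3; 3->3 ok
  pos 7: x in {1,2}, choose 2; 3->2 ok
  pos 8: x in {1,2}, choose 2; 2->2 ok
  pos 9: x in {1,2}, choose 1; 2->1 ok
  pos 10: y in {3,4}, choose 3; 1->3 ok

0,3,4,1,0,3,3,2,2,1,3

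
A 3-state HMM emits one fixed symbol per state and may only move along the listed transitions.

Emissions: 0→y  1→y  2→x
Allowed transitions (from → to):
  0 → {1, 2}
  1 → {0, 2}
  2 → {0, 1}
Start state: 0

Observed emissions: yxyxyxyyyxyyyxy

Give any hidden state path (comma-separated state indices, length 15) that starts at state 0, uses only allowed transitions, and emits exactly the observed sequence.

0,2,1,2,1,2,0,1,0,2,1,0,1,2,1

  0: obs=y cand={0,1} pick 0 [start]
  1: obs=x cand={2} pick 2 [0->2 ok]
  2: obs=y cand={0,1} pick 1 [2->1 ok]
  3: obs=x cand={2} pick 2 [1->2 ok]
  4: obs=y cand={0,1} pick 1 [2->1 ok]
  5: obs=x cand={2} pick 2 [1->2 ok]
  6: obs=y cand={0,1} pick 0 [2->0 ok]
  7: obs=y cand={0,1} pick 1 [0->1 ok]
  8: obs=y cand={0,1} pick 0 [1->0 ok]
  9: obs=x cand={2} pick 2 [0->2 ok]
  10: obs=y cand={0,1} pick 1 [2->1 ok]
  11: obs=y cand={0,1} pick 0 [1->0 ok]
  12: obs=y cand={0,1} pick 1 [0->1 ok]
  13: obs=x cand={2} pick 2 [1->2 ok]
  14: obs=y cand={0,1} pick 1 [2->1 ok]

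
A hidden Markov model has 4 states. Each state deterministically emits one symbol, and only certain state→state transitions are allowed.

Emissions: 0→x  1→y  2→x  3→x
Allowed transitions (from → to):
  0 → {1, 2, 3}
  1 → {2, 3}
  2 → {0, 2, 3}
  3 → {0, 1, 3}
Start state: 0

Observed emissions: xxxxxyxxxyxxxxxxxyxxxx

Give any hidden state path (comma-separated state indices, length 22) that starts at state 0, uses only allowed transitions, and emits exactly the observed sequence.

0,3,0,2,0,1,2,3,0,1,2,0,2,3,0,3,3,1,2,2,0,2

  0: obs=x cand={0,2,3} pick 0 [start]
  1: obs=x cand={0,2,3} pick 3 [0->3 ok]
  2: obs=x cand={0,2,3} pick 0 [3->0 ok]
  3: obs=x cand={0,2,3} pick 2 [0->2 ok]
  4: obs=x cand={0,2,3} pick 0 [2->0 ok]
  5: obs=y cand={1} pick 1 [0->1 ok]
  6: obs=x cand={0,2,3} pick 2 [1->2 ok]
  7: obs=x cand={0,2,3} pick 3 [2->3 ok]
  8: obs=x cand={0,2,3} pick 0 [3->0 ok]
  9: obs=y cand={1} pick 1 [0->1 ok]
  10: obs=x cand={0,2,3} pick 2 [1->2 ok]
  11: obs=x cand={0,2,3} pick 0 [2->0 ok]
  12: obs=x cand={0,2,3} pick 2 [0->2 ok]
  13: obs=x cand={0,2,3} pick 3 [2->3 ok]
  14: obs=x cand={0,2,3} pick 0 [3->0 ok]
  15: obs=x cand={0,2,3} pick 3 [0->3 ok]
  16: obs=x cand={0,2,3} pick 3 [3->3 ok]
  17: obs=y cand={1} pick 1 [3->1 ok]
  18: obs=x cand={0,2,3} pick 2 [1->2 ok]
  19: obs=x cand={0,2,3} pick 2 [2->2 ok]
  20: obs=x cand={0,2,3} pick 0 [2->0 ok]
  21: obs=x cand={0,2,3} pick 2 [0->2 ok]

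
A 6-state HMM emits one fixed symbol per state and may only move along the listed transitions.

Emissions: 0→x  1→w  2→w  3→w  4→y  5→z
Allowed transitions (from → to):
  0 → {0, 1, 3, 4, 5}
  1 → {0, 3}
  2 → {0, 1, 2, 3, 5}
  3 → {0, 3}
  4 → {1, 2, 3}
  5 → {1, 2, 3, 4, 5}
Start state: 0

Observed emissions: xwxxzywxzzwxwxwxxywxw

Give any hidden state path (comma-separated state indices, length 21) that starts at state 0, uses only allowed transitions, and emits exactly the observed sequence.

  [0] x  {0}  => 0  start
  [1] w  {1,2,3}  => 3  0->3 ok
  [2] x  {0}  => 0  3->0 ok
  [3] x  {0}  => 0  0->0 ok
  [4] z  {5}  => 5  0->5 ok
  [5] y  {4}  => 4  5->4 ok
  [6] w  {1,2,3}  => 3  4->3 ok
  [7] x  {0}  => 0  3->0 ok
  [8] z  {5}  => 5  0->5 ok
  [9] z  {5}  => 5  5->5 ok
  [10] w  {1,2,3}  => 1  5->1 ok
  [11] x  {0}  => 0  1->0 ok
  [12] w  {1,2,3}  => 1  0->1 ok
  [13] x  {0}  => 0  1->0 ok
  [14] w  {1,2,3}  => 1  0->1 ok
  [15] x  {0}  => 0  1->0 ok
  [16] x  {0}  => 0  0->0 ok
  [17] y  {4}  => 4  0->4 ok
  [18] w  {1,2,3}  => 1  4->1 ok
  [19] x  {0}  => 0  1->0 ok
  [20] w  {1,2,3}  => 1  0->1 ok

0,3,0,0,5,4,3,0,5,5,1,0,1,0,1,0,0,4,1,0,1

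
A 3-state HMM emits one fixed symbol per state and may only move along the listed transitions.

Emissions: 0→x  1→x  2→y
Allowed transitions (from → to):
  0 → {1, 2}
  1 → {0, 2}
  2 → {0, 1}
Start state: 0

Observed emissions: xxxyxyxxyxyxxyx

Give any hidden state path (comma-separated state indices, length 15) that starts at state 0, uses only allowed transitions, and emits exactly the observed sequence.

  [0] x  {0,1}  => 0  start
  [1] x  {0,1}  => 1  0->1 ok
  [2] x  {0,1}  => 0  1->0 ok
  [3] y  {2}  => 2  0->2 ok
  [4] x  {0,1}  => 1  2->1 ok
  [5] y  {2}  => 2  1->2 ok
  [6] x  {0,1}  => 0  2->0 ok
  [7] x  {0,1}  => 1  0->1 ok
  [8] y  {2}  => 2  1->2 ok
  [9] x  {0,1}  => 0  2->0 ok
  [10] y  {2}  => 2  0->2 ok
  [11] x  {0,1}  => 0  2->0 ok
  [12] x  {0,1}  => 1  0->1 ok
  [13] y  {2}  => 2  1->2 ok
  [14] x  {0,1}  => 1  2->1 ok

0,1,0,2,1,2,0,1,2,0,2,0,1,2,1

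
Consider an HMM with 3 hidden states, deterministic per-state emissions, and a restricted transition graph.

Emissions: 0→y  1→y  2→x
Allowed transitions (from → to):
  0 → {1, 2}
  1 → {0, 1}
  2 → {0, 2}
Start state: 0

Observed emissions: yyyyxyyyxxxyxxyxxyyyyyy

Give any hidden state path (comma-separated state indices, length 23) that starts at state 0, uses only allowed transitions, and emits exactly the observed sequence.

0,1,1,0,2,0,1,0,2,2,2,0,2,2,0,2,2,0,1,1,1,1,0

  [0] y  {0,1}  => 0  start
  [1] y  {0,1}  => 1  0->1 ok
  [2] y  {0,1}  => 1  1->1 ok
  [3] y  {0,1}  => 0  1->0 ok
  [4] x  {2}  => 2  0->2 ok
  [5] y  {0,1}  => 0  2->0 ok
  [6] y  {0,1}  => 1  0->1 ok
  [7] y  {0,1}  => 0  1->0 ok
  [8] x  {2}  => 2  0->2 ok
  [9] x  {2}  => 2  2->2 ok
  [10] x  {2}  => 2  2->2 ok
  [11] y  {0,1}  => 0  2->0 ok
  [12] x  {2}  => 2  0->2 ok
  [13] x  {2}  => 2  2->2 ok
  [14] y  {0,1}  => 0  2->0 ok
  [15] x  {2}  => 2  0->2 ok
  [16] x  {2}  => 2  2->2 ok
  [17] y  {0,1}  => 0  2->0 ok
  [18] y  {0,1}  => 1  0->1 ok
  [19] y  {0,1}  => 1  1->1 ok
  [20] y  {0,1}  => 1  1->1 ok
  [21] y  {0,1}  => 1  1->1 ok
  [22] y  {0,1}  => 0  1->0 ok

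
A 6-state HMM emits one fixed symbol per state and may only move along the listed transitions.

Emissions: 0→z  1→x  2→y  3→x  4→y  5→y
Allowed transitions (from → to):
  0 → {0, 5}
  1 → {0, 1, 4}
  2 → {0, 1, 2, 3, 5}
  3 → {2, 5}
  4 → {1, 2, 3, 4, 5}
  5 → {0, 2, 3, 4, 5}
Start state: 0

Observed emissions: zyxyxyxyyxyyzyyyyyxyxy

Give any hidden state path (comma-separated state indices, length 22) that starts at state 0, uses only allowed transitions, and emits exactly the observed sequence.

0,5,3,2,3,5,3,5,2,3,2,5,0,5,5,4,2,5,3,2,3,2

  t0 'z' -> {0}, take 0 (start)
  t1 'y' -> {2,4,5}, take 5 (0->5 ok)
  t2 'x' -> {1,3}, take 3 (5->3 ok)
  t3 'y' -> {2,4,5}, take 2 (3->2 ok)
  t4 'x' -> {1,3}, take 3 (2->3 ok)
  t5 'y' -> {2,4,5}, take 5 (3->5 ok)
  t6 'x' -> {1,3}, take 3 (5->3 ok)
  t7 'y' -> {2,4,5}, take 5 (3->5 ok)
  t8 'y' -> {2,4,5}, take 2 (5->2 ok)
  t9 'x' -> {1,3}, take 3 (2->3 ok)
  t10 'y' -> {2,4,5}, take 2 (3->2 ok)
  t11 'y' -> {2,4,5}, take 5 (2->5 ok)
  t12 'z' -> {0}, take 0 (5->0 ok)
  t13 'y' -> {2,4,5}, take 5 (0->5 ok)
  t14 'y' -> {2,4,5}, take 5 (5->5 ok)
  t15 'y' -> {2,4,5}, take 4 (5->4 ok)
  t16 'y' -> {2,4,5}, take 2 (4->2 ok)
  t17 'y' -> {2,4,5}, take 5 (2->5 ok)
  t18 'x' -> {1,3}, take 3 (5->3 ok)
  t19 'y' -> {2,4,5}, take 2 (3->2 ok)
  t20 'x' -> {1,3}, take 3 (2->3 ok)
  t21 'y' -> {2,4,5}, take 2 (3->2 ok)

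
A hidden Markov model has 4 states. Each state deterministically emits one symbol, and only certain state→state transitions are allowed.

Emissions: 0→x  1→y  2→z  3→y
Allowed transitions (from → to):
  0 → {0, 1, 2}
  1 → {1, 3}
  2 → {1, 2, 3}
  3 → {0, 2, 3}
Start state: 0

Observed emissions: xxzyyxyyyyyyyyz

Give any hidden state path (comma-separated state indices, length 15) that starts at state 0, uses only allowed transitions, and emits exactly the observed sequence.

0,0,2,1,3,0,1,1,1,1,1,3,3,3,2

  t0 'x' -> {0}, take 0 (start)
  t1 'x' -> {0}, take 0 (0->0 ok)
  t2 'z' -> {2}, take 2 (0->2 ok)
  t3 'y' -> {1,3}, take 1 (2->1 ok)
  t4 'y' -> {1,3}, take 3 (1->3 ok)
  t5 'x' -> {0}, take 0 (3->0 ok)
  t6 'y' -> {1,3}, take 1 (0->1 ok)
  t7 'y' -> {1,3}, take 1 (1->1 ok)
  t8 'y' -> {1,3}, take 1 (1->1 ok)
  t9 'y' -> {1,3}, take 1 (1->1 ok)
  t10 'y' -> {1,3}, take 1 (1->1 ok)
  t11 'y' -> {1,3}, take 3 (1->3 ok)
  t12 'y' -> {1,3}, take 3 (3->3 ok)
  t13 'y' -> {1,3}, take 3 (3->3 ok)
  t14 'z' -> {2}, take 2 (3->2 ok)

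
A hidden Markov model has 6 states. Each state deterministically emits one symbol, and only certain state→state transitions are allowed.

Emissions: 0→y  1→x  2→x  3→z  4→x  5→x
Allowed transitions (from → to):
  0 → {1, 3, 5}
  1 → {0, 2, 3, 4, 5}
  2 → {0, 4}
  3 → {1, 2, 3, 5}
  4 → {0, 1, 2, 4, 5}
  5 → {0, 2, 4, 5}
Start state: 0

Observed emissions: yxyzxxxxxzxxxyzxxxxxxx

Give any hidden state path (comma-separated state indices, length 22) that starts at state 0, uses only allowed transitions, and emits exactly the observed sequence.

  t0 'y' -> {0}, take 0 (start)
  t1 'x' -> {1,2,4,5}, take 1 (0->1 ok)
  t2 'y' -> {0}, take 0 (1->0 ok)
  t3 'z' -> {3}, take 3 (0->3 ok)
  t4 'x' -> {1,2,4,5}, take 5 (3->5 ok)
  t5 'x' -> {1,2,4,5}, take 2 (5->2 ok)
  t6 'x' -> {1,2,4,5}, take 4 (2->4 ok)
  t7 'x' -> {1,2,4,5}, take 4 (4->4 ok)
  t8 'x' -> {1,2,4,5}, take 1 (4->1 ok)
  t9 'z' -> {3}, take 3 (1->3 ok)
  t10 'x' -> {1,2,4,5}, take 1 (3->1 ok)
  t11 'x' -> {1,2,4,5}, take 4 (1->4 ok)
  t12 'x' -> {1,2,4,5}, take 5 (4->5 ok)
  t13 'y' -> {0}, take 0 (5->0 ok)
  t14 'z' -> {3}, take 3 (0->3 ok)
  t15 'x' -> {1,2,4,5}, take 1 (3->1 ok)
  t16 'x' -> {1,2,4,5}, take 5 (1->5 ok)
  t17 'x' -> {1,2,4,5}, take 4 (5->4 ok)
  t18 'x' -> {1,2,4,5}, take 2 (4->2 ok)
  t19 'x' -> {1,2,4,5}, take 4 (2->4 ok)
  t20 'x' -> {1,2,4,5}, take 1 (4->1 ok)
  t21 'x' -> {1,2,4,5}, take 4 (1->4 ok)

0,1,0,3,5,2,4,4,1,3,1,4,5,0,3,1,5,4,2,4,1,4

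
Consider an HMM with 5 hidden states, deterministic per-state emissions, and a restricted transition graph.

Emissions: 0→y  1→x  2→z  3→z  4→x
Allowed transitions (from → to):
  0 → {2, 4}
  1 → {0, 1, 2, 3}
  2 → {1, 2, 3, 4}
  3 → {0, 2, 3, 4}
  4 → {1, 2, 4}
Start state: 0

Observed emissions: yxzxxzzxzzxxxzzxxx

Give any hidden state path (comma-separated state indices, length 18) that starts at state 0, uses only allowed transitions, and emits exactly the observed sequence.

0,4,2,4,4,2,2,1,2,3,4,1,1,2,2,4,4,1

  0: obs=y cand={0} pick 0 [start]
  1: obs=x cand={1,4} pick 4 [0->4 ok]
  2: obs=z cand={2,3} pick 2 [4->2 ok]
  3: obs=x cand={1,4} pick 4 [2->4 ok]
  4: obs=x cand={1,4} pick 4 [4->4 ok]
  5: obs=z cand={2,3} pick 2 [4->2 ok]
  6: obs=z cand={2,3} pick 2 [2->2 ok]
  7: obs=x cand={1,4} pick 1 [2->1 ok]
  8: obs=z cand={2,3} pick 2 [1->2 ok]
  9: obs=z cand={2,3} pick 3 [2->3 ok]
  10: obs=x cand={1,4} pick 4 [3->4 ok]
  11: obs=x cand={1,4} pick 1 [4->1 ok]
  12: obs=x cand={1,4} pick 1 [1->1 ok]
  13: obs=z cand={2,3} pick 2 [1->2 ok]
  14: obs=z cand={2,3} pick 2 [2->2 ok]
  15: obs=x cand={1,4} pick 4 [2->4 ok]
  16: obs=x cand={1,4} pick 4 [4->4 ok]
  17: obs=x cand={1,4} pick 1 [4->1 ok]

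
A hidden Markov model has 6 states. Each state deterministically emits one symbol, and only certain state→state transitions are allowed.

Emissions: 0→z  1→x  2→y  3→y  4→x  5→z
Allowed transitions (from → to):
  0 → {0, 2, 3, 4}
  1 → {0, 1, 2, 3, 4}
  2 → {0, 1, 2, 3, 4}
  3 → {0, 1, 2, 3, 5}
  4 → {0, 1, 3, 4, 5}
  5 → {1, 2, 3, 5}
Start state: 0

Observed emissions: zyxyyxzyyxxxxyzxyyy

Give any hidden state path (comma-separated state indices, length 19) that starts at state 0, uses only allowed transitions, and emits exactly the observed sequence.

  t0 'z' -> {0,5}, take 0 (start)
  t1 'y' -> {2,3}, take 2 (0->2 ok)
  t2 'x' -> {1,4}, take 1 (2->1 ok)
  t3 'y' -> {2,3}, take 3 (1->3 ok)
  t4 'y' -> {2,3}, take 3 (3->3 ok)
  t5 'x' -> {1,4}, take 1 (3->1 ok)
  t6 'z' -> {0,5}, take 0 (1->0 ok)
  t7 'y' -> {2,3}, take 2 (0->2 ok)
  t8 'y' -> {2,3}, take 2 (2->2 ok)
  t9 'x' -> {1,4}, take 1 (2->1 ok)
  t10 'x' -> {1,4}, take 4 (1->4 ok)
  t11 'x' -> {1,4}, take 1 (4->1 ok)
  t12 'x' -> {1,4}, take 1 (1->1 ok)
  t13 'y' -> {2,3}, take 3 (1->3 ok)
  t14 'z' -> {0,5}, take 0 (3->0 ok)
  t15 'x' -> {1,4}, take 4 (0->4 ok)
  t16 'y' -> {2,3}, take 3 (4->3 ok)
  t17 'y' -> {2,3}, take 2 (3->2 ok)
  t18 'y' -> {2,3}, take 3 (2->3 ok)

0,2,1,3,3,1,0,2,2,1,4,1,1,3,0,4,3,2,3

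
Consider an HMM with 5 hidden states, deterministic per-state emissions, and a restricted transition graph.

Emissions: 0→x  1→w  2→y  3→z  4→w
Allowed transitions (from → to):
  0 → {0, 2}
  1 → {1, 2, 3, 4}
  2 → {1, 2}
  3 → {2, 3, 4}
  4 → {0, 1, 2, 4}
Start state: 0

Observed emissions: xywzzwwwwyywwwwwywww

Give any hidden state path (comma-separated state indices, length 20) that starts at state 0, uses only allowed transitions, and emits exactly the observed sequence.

0,2,1,3,3,4,4,1,1,2,2,1,1,1,1,4,2,1,1,1

  t0 'x' -> {0}, take 0 (start)
  t1 'y' -> {2}, take 2 (0->2 ok)
  t2 'w' -> {1,4}, take 1 (2->1 ok)
  t3 'z' -> {3}, take 3 (1->3 ok)
  t4 'z' -> {3}, take 3 (3->3 ok)
  t5 'w' -> {1,4}, take 4 (3->4 ok)
  t6 'w' -> {1,4}, take 4 (4->4 ok)
  t7 'w' -> {1,4}, take 1 (4->1 ok)
  t8 'w' -> {1,4}, take 1 (1->1 ok)
  t9 'y' -> {2}, take 2 (1->2 ok)
  t10 'y' -> {2}, take 2 (2->2 ok)
  t11 'w' -> {1,4}, take 1 (2->1 ok)
  t12 'w' -> {1,4}, take 1 (1->1 ok)
  t13 'w' -> {1,4}, take 1 (1->1 ok)
  t14 'w' -> {1,4}, take 1 (1->1 ok)
  t15 'w' -> {1,4}, take 4 (1->4 ok)
  t16 'y' -> {2}, take 2 (4->2 ok)
  t17 'w' -> {1,4}, take 1 (2->1 ok)
  t18 'w' -> {1,4}, take 1 (1->1 ok)
  t19 'w' -> {1,4}, take 1 (1->1 ok)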